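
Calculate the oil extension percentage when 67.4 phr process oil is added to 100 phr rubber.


Oil % = oil / (100 + oil) * 100
= 67.4 / (100 + 67.4) * 100
= 67.4 / 167.4 * 100
= 40.26%

40.26%


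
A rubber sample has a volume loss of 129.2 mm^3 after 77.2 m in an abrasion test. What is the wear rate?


Rate = volume_loss / distance
= 129.2 / 77.2
= 1.674 mm^3/m

1.674 mm^3/m


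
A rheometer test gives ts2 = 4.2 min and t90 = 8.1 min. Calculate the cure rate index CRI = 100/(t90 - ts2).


CRI = 100 / (t90 - ts2)
= 100 / (8.1 - 4.2)
= 100 / 3.9
= 25.64 min^-1

25.64 min^-1


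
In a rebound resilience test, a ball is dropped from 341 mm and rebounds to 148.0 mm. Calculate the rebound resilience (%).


Resilience = h_rebound / h_drop * 100
= 148.0 / 341 * 100
= 43.4%

43.4%


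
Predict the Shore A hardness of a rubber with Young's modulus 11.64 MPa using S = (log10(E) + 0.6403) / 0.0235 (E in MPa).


log10(E) = 0.0235*S - 0.6403  =>  S = (log10(E) + 0.6403) / 0.0235
log10(11.64) = 1.065953
S = (1.065953 + 0.6403) / 0.0235 = 1.706253 / 0.0235
S = 72.6

Shore A = 72.6


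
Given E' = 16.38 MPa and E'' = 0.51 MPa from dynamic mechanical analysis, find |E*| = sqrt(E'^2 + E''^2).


|E*| = sqrt(E'^2 + E''^2)
= sqrt(16.38^2 + 0.51^2)
= sqrt(268.3044 + 0.2601)
= 16.388 MPa

16.388 MPa


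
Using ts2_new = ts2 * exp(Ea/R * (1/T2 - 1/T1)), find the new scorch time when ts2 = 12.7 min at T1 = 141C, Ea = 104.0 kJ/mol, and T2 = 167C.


Convert temperatures: T1 = 141 + 273.15 = 414.15 K, T2 = 167 + 273.15 = 440.15 K
ts2_new = 12.7 * exp(104000 / 8.314 * (1/440.15 - 1/414.15))
1/T2 - 1/T1 = -1.4263e-04
ts2_new = 2.13 min

2.13 min


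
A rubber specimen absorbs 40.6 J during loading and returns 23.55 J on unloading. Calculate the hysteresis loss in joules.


Hysteresis loss = loading - unloading
= 40.6 - 23.55
= 17.05 J

17.05 J


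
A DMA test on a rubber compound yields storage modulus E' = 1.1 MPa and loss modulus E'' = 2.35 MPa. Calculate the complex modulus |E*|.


|E*| = sqrt(E'^2 + E''^2)
= sqrt(1.1^2 + 2.35^2)
= sqrt(1.2100 + 5.5225)
= 2.595 MPa

2.595 MPa


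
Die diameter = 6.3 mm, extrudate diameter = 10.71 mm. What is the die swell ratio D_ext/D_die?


Die swell ratio = D_extrudate / D_die
= 10.71 / 6.3
= 1.7

Die swell = 1.7


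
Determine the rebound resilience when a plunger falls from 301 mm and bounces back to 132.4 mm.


Resilience = h_rebound / h_drop * 100
= 132.4 / 301 * 100
= 44.0%

44.0%


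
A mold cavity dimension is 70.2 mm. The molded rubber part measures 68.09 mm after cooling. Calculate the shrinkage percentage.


Shrinkage = (mold - part) / mold * 100
= (70.2 - 68.09) / 70.2 * 100
= 2.11 / 70.2 * 100
= 3.01%

3.01%


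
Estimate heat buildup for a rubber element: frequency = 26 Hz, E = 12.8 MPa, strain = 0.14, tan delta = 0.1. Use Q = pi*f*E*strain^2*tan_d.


Q = pi * f * E * strain^2 * tan_d
= pi * 26 * 12.8 * 0.14^2 * 0.1
= pi * 26 * 12.8 * 0.0196 * 0.1
= 2.0492

Q = 2.0492


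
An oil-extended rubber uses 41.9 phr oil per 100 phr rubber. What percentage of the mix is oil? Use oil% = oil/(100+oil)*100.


Oil % = oil / (100 + oil) * 100
= 41.9 / (100 + 41.9) * 100
= 41.9 / 141.9 * 100
= 29.53%

29.53%


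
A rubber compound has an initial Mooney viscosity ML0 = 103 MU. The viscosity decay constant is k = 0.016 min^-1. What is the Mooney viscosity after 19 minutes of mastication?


ML = ML0 * exp(-k * t)
ML = 103 * exp(-0.016 * 19)
ML = 103 * 0.7379
ML = 76.0 MU

76.0 MU


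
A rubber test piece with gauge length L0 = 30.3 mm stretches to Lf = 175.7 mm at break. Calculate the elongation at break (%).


Elongation = (Lf - L0) / L0 * 100
= (175.7 - 30.3) / 30.3 * 100
= 145.4 / 30.3 * 100
= 479.9%

479.9%


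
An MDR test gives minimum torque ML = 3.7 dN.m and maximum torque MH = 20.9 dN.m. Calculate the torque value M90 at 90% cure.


M90 = ML + 0.9 * (MH - ML)
M90 = 3.7 + 0.9 * (20.9 - 3.7)
M90 = 3.7 + 0.9 * 17.2
M90 = 19.18 dN.m

19.18 dN.m


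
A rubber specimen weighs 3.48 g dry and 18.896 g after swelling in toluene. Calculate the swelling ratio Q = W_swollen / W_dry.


Q = W_swollen / W_dry
Q = 18.896 / 3.48
Q = 5.43

Q = 5.43


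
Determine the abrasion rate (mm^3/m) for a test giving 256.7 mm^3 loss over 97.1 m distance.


Rate = volume_loss / distance
= 256.7 / 97.1
= 2.644 mm^3/m

2.644 mm^3/m


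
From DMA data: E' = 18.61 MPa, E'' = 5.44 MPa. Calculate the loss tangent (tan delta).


tan delta = E'' / E'
= 5.44 / 18.61
= 0.2923

tan delta = 0.2923


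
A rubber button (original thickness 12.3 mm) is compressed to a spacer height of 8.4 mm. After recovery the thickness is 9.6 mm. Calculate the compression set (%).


CS = (t0 - recovered) / (t0 - ts) * 100
= (12.3 - 9.6) / (12.3 - 8.4) * 100
= 2.7 / 3.9 * 100
= 69.2%

69.2%


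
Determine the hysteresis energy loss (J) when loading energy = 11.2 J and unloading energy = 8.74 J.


Hysteresis loss = loading - unloading
= 11.2 - 8.74
= 2.46 J

2.46 J


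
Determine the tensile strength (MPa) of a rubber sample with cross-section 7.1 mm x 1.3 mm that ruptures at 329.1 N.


Area = width * thickness = 7.1 * 1.3 = 9.23 mm^2
TS = force / area = 329.1 / 9.23 = 35.66 MPa

35.66 MPa


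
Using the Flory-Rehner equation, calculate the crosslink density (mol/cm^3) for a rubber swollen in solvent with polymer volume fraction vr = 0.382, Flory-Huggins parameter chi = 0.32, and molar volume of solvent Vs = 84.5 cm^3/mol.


ln(1 - vr) = ln(1 - 0.382) = -0.4813
Numerator = -((-0.4813) + 0.382 + 0.32 * 0.382^2) = 0.0526
Denominator = 84.5 * (0.382^(1/3) - 0.382/2) = 45.1724
nu = 0.0526 / 45.1724 = 0.0012 mol/cm^3

0.0012 mol/cm^3


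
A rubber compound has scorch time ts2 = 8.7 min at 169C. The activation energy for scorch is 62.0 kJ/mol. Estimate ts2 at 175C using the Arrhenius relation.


Convert temperatures: T1 = 169 + 273.15 = 442.15 K, T2 = 175 + 273.15 = 448.15 K
ts2_new = 8.7 * exp(62000 / 8.314 * (1/448.15 - 1/442.15))
1/T2 - 1/T1 = -3.0280e-05
ts2_new = 6.94 min

6.94 min


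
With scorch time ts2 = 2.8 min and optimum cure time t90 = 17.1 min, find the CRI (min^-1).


CRI = 100 / (t90 - ts2)
= 100 / (17.1 - 2.8)
= 100 / 14.3
= 6.99 min^-1

6.99 min^-1


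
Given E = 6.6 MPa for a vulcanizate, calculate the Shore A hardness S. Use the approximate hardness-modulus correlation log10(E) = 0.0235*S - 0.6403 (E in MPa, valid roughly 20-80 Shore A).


log10(E) = 0.0235*S - 0.6403  =>  S = (log10(E) + 0.6403) / 0.0235
log10(6.6) = 0.819544
S = (0.819544 + 0.6403) / 0.0235 = 1.459844 / 0.0235
S = 62.1

Shore A = 62.1


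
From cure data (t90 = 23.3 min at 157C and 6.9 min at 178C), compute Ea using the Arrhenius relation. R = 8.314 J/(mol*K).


T1 = 430.15 K, T2 = 451.15 K
1/T1 - 1/T2 = 1.0821e-04
ln(t1/t2) = ln(23.3/6.9) = 1.2169
Ea = 8.314 * 1.2169 / 1.0821e-04 = 93497.0498 J/mol
Ea = 93.5 kJ/mol

93.5 kJ/mol


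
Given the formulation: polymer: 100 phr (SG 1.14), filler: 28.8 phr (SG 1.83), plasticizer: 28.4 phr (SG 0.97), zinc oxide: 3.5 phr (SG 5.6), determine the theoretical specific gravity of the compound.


Sum of weights = 160.7
Volume contributions:
  polymer: 100/1.14 = 87.7193
  filler: 28.8/1.83 = 15.7377
  plasticizer: 28.4/0.97 = 29.2784
  zinc oxide: 3.5/5.6 = 0.6250
Sum of volumes = 133.3604
SG = 160.7 / 133.3604 = 1.205

SG = 1.205


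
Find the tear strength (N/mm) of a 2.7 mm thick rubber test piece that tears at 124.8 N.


Tear strength = force / thickness
= 124.8 / 2.7
= 46.22 N/mm

46.22 N/mm


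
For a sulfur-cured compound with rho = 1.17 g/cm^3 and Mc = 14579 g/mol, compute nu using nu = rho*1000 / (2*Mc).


nu = rho * 1000 / (2 * Mc)
nu = 1.17 * 1000 / (2 * 14579)
nu = 1170.0 / 29158
nu = 0.0401 mol/L

0.0401 mol/L


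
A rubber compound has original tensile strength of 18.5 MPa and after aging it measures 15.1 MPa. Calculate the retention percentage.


Retention = aged / original * 100
= 15.1 / 18.5 * 100
= 81.6%

81.6%


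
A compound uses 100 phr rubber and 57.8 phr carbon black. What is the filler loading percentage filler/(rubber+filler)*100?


Filler % = filler / (rubber + filler) * 100
= 57.8 / (100 + 57.8) * 100
= 57.8 / 157.8 * 100
= 36.63%

36.63%


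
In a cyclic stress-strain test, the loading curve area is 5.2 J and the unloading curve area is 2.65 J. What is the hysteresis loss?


Hysteresis loss = loading - unloading
= 5.2 - 2.65
= 2.55 J

2.55 J


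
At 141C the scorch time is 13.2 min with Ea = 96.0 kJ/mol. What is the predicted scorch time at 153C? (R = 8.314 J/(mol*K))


Convert temperatures: T1 = 141 + 273.15 = 414.15 K, T2 = 153 + 273.15 = 426.15 K
ts2_new = 13.2 * exp(96000 / 8.314 * (1/426.15 - 1/414.15))
1/T2 - 1/T1 = -6.7993e-05
ts2_new = 6.02 min

6.02 min


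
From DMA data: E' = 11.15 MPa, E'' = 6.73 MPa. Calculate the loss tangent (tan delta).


tan delta = E'' / E'
= 6.73 / 11.15
= 0.6036

tan delta = 0.6036


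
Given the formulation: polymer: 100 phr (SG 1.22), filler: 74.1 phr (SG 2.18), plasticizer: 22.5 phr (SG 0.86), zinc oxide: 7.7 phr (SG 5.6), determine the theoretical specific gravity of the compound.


Sum of weights = 204.3
Volume contributions:
  polymer: 100/1.22 = 81.9672
  filler: 74.1/2.18 = 33.9908
  plasticizer: 22.5/0.86 = 26.1628
  zinc oxide: 7.7/5.6 = 1.3750
Sum of volumes = 143.4958
SG = 204.3 / 143.4958 = 1.424

SG = 1.424


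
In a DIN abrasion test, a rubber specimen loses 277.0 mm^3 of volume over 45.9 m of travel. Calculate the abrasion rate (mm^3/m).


Rate = volume_loss / distance
= 277.0 / 45.9
= 6.035 mm^3/m

6.035 mm^3/m


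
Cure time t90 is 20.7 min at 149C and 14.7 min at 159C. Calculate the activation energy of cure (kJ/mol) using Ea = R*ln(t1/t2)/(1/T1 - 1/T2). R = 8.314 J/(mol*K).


T1 = 422.15 K, T2 = 432.15 K
1/T1 - 1/T2 = 5.4815e-05
ln(t1/t2) = ln(20.7/14.7) = 0.3423
Ea = 8.314 * 0.3423 / 5.4815e-05 = 51915.9409 J/mol
Ea = 51.92 kJ/mol

51.92 kJ/mol


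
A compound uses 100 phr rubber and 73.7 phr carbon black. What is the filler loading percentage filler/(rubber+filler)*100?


Filler % = filler / (rubber + filler) * 100
= 73.7 / (100 + 73.7) * 100
= 73.7 / 173.7 * 100
= 42.43%

42.43%


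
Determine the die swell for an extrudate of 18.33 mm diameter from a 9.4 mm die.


Die swell ratio = D_extrudate / D_die
= 18.33 / 9.4
= 1.95

Die swell = 1.95


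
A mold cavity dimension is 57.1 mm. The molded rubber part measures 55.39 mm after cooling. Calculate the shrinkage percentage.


Shrinkage = (mold - part) / mold * 100
= (57.1 - 55.39) / 57.1 * 100
= 1.71 / 57.1 * 100
= 2.99%

2.99%


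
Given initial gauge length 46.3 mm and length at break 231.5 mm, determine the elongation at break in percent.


Elongation = (Lf - L0) / L0 * 100
= (231.5 - 46.3) / 46.3 * 100
= 185.2 / 46.3 * 100
= 400.0%

400.0%


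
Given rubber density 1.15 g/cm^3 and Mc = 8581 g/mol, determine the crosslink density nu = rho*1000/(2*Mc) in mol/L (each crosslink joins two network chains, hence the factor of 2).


nu = rho * 1000 / (2 * Mc)
nu = 1.15 * 1000 / (2 * 8581)
nu = 1150.0 / 17162
nu = 0.0670 mol/L

0.0670 mol/L


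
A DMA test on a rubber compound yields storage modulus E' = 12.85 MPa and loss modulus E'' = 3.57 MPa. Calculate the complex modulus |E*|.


|E*| = sqrt(E'^2 + E''^2)
= sqrt(12.85^2 + 3.57^2)
= sqrt(165.1225 + 12.7449)
= 13.337 MPa

13.337 MPa


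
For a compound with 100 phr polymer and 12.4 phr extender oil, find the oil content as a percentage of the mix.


Oil % = oil / (100 + oil) * 100
= 12.4 / (100 + 12.4) * 100
= 12.4 / 112.4 * 100
= 11.03%

11.03%


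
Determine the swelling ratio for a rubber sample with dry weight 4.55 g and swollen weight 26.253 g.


Q = W_swollen / W_dry
Q = 26.253 / 4.55
Q = 5.77

Q = 5.77


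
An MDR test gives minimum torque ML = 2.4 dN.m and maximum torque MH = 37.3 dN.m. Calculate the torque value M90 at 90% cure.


M90 = ML + 0.9 * (MH - ML)
M90 = 2.4 + 0.9 * (37.3 - 2.4)
M90 = 2.4 + 0.9 * 34.9
M90 = 33.81 dN.m

33.81 dN.m


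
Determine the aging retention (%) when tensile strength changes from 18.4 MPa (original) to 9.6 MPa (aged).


Retention = aged / original * 100
= 9.6 / 18.4 * 100
= 52.2%

52.2%


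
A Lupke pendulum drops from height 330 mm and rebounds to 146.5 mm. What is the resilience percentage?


Resilience = h_rebound / h_drop * 100
= 146.5 / 330 * 100
= 44.4%

44.4%


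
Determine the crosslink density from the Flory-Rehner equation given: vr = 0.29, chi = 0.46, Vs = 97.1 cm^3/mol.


ln(1 - vr) = ln(1 - 0.29) = -0.3425
Numerator = -((-0.3425) + 0.29 + 0.46 * 0.29^2) = 0.0138
Denominator = 97.1 * (0.29^(1/3) - 0.29/2) = 50.1920
nu = 0.0138 / 50.1920 = 2.7503e-04 mol/cm^3

2.7503e-04 mol/cm^3


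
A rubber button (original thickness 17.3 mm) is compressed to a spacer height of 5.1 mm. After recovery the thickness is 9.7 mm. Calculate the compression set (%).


CS = (t0 - recovered) / (t0 - ts) * 100
= (17.3 - 9.7) / (17.3 - 5.1) * 100
= 7.6 / 12.2 * 100
= 62.3%

62.3%


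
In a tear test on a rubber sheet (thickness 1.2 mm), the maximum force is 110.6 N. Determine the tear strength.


Tear strength = force / thickness
= 110.6 / 1.2
= 92.17 N/mm

92.17 N/mm


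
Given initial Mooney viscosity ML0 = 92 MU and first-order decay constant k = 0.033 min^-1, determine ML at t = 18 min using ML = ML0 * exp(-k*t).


ML = ML0 * exp(-k * t)
ML = 92 * exp(-0.033 * 18)
ML = 92 * 0.5521
ML = 50.79 MU

50.79 MU


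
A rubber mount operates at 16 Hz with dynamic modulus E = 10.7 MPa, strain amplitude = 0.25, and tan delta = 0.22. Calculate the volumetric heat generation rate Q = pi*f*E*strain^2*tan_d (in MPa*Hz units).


Q = pi * f * E * strain^2 * tan_d
= pi * 16 * 10.7 * 0.25^2 * 0.22
= pi * 16 * 10.7 * 0.0625 * 0.22
= 7.3953

Q = 7.3953


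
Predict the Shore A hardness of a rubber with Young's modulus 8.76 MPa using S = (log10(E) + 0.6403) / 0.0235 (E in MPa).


log10(E) = 0.0235*S - 0.6403  =>  S = (log10(E) + 0.6403) / 0.0235
log10(8.76) = 0.942504
S = (0.942504 + 0.6403) / 0.0235 = 1.582804 / 0.0235
S = 67.4

Shore A = 67.4


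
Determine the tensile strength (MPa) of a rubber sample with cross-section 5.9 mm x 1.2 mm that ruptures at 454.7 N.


Area = width * thickness = 5.9 * 1.2 = 7.08 mm^2
TS = force / area = 454.7 / 7.08 = 64.22 MPa

64.22 MPa


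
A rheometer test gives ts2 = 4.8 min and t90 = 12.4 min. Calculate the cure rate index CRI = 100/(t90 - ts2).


CRI = 100 / (t90 - ts2)
= 100 / (12.4 - 4.8)
= 100 / 7.6
= 13.16 min^-1

13.16 min^-1


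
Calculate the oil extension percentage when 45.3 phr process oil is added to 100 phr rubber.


Oil % = oil / (100 + oil) * 100
= 45.3 / (100 + 45.3) * 100
= 45.3 / 145.3 * 100
= 31.18%

31.18%


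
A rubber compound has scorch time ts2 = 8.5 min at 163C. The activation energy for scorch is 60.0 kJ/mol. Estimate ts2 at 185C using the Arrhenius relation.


Convert temperatures: T1 = 163 + 273.15 = 436.15 K, T2 = 185 + 273.15 = 458.15 K
ts2_new = 8.5 * exp(60000 / 8.314 * (1/458.15 - 1/436.15))
1/T2 - 1/T1 = -1.1010e-04
ts2_new = 3.84 min

3.84 min


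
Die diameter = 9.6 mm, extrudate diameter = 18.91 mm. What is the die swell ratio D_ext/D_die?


Die swell ratio = D_extrudate / D_die
= 18.91 / 9.6
= 1.97

Die swell = 1.97


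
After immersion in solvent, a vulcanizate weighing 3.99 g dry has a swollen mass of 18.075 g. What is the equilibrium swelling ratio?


Q = W_swollen / W_dry
Q = 18.075 / 3.99
Q = 4.53

Q = 4.53


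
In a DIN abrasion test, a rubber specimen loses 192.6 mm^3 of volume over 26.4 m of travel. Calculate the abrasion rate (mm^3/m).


Rate = volume_loss / distance
= 192.6 / 26.4
= 7.295 mm^3/m

7.295 mm^3/m


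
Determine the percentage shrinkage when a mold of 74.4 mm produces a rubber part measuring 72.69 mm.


Shrinkage = (mold - part) / mold * 100
= (74.4 - 72.69) / 74.4 * 100
= 1.71 / 74.4 * 100
= 2.3%

2.3%


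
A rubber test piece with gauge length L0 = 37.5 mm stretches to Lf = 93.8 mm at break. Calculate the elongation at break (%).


Elongation = (Lf - L0) / L0 * 100
= (93.8 - 37.5) / 37.5 * 100
= 56.3 / 37.5 * 100
= 150.1%

150.1%


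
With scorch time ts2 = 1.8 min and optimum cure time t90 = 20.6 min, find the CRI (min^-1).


CRI = 100 / (t90 - ts2)
= 100 / (20.6 - 1.8)
= 100 / 18.8
= 5.32 min^-1

5.32 min^-1


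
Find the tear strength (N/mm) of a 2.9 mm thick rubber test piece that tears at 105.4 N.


Tear strength = force / thickness
= 105.4 / 2.9
= 36.34 N/mm

36.34 N/mm


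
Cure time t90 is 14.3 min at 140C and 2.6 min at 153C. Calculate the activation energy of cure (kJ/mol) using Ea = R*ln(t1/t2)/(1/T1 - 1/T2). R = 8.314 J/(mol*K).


T1 = 413.15 K, T2 = 426.15 K
1/T1 - 1/T2 = 7.3837e-05
ln(t1/t2) = ln(14.3/2.6) = 1.7047
Ea = 8.314 * 1.7047 / 7.3837e-05 = 191953.9842 J/mol
Ea = 191.95 kJ/mol

191.95 kJ/mol


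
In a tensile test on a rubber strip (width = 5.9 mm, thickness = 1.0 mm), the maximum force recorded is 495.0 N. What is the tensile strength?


Area = width * thickness = 5.9 * 1.0 = 5.9 mm^2
TS = force / area = 495.0 / 5.9 = 83.9 MPa

83.9 MPa


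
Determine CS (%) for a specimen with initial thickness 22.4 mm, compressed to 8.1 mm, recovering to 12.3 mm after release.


CS = (t0 - recovered) / (t0 - ts) * 100
= (22.4 - 12.3) / (22.4 - 8.1) * 100
= 10.1 / 14.3 * 100
= 70.6%

70.6%


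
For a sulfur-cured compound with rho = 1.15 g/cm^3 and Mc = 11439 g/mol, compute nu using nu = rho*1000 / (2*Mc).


nu = rho * 1000 / (2 * Mc)
nu = 1.15 * 1000 / (2 * 11439)
nu = 1150.0 / 22878
nu = 0.0503 mol/L

0.0503 mol/L


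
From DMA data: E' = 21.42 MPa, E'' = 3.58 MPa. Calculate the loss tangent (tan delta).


tan delta = E'' / E'
= 3.58 / 21.42
= 0.1671

tan delta = 0.1671


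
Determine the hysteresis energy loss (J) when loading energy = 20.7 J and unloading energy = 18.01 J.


Hysteresis loss = loading - unloading
= 20.7 - 18.01
= 2.69 J

2.69 J


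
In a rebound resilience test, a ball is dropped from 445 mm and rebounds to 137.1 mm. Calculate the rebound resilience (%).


Resilience = h_rebound / h_drop * 100
= 137.1 / 445 * 100
= 30.8%

30.8%


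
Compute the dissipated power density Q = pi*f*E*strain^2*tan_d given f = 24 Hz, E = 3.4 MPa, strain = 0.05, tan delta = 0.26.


Q = pi * f * E * strain^2 * tan_d
= pi * 24 * 3.4 * 0.05^2 * 0.26
= pi * 24 * 3.4 * 0.0025 * 0.26
= 0.1666

Q = 0.1666


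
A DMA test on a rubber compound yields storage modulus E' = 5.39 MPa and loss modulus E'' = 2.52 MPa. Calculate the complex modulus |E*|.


|E*| = sqrt(E'^2 + E''^2)
= sqrt(5.39^2 + 2.52^2)
= sqrt(29.0521 + 6.3504)
= 5.95 MPa

5.95 MPa


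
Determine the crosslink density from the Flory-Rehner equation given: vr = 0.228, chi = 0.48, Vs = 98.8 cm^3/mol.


ln(1 - vr) = ln(1 - 0.228) = -0.2588
Numerator = -((-0.2588) + 0.228 + 0.48 * 0.228^2) = 0.0058
Denominator = 98.8 * (0.228^(1/3) - 0.228/2) = 49.0949
nu = 0.0058 / 49.0949 = 1.1851e-04 mol/cm^3

1.1851e-04 mol/cm^3


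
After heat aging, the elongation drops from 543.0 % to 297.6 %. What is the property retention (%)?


Retention = aged / original * 100
= 297.6 / 543.0 * 100
= 54.8%

54.8%


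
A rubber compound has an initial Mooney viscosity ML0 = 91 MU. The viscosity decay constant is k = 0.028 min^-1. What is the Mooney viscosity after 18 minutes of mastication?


ML = ML0 * exp(-k * t)
ML = 91 * exp(-0.028 * 18)
ML = 91 * 0.6041
ML = 54.97 MU

54.97 MU


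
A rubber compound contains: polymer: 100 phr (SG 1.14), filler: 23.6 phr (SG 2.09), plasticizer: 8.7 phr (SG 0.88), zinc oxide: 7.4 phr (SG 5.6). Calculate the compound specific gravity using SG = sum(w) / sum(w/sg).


Sum of weights = 139.7
Volume contributions:
  polymer: 100/1.14 = 87.7193
  filler: 23.6/2.09 = 11.2919
  plasticizer: 8.7/0.88 = 9.8864
  zinc oxide: 7.4/5.6 = 1.3214
Sum of volumes = 110.2190
SG = 139.7 / 110.2190 = 1.267

SG = 1.267


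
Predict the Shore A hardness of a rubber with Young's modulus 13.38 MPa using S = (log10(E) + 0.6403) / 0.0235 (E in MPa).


log10(E) = 0.0235*S - 0.6403  =>  S = (log10(E) + 0.6403) / 0.0235
log10(13.38) = 1.126456
S = (1.126456 + 0.6403) / 0.0235 = 1.766756 / 0.0235
S = 75.2

Shore A = 75.2


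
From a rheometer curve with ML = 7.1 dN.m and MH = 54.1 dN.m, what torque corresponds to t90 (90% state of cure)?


M90 = ML + 0.9 * (MH - ML)
M90 = 7.1 + 0.9 * (54.1 - 7.1)
M90 = 7.1 + 0.9 * 47.0
M90 = 49.4 dN.m

49.4 dN.m


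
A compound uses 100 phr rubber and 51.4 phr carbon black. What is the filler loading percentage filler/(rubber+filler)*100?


Filler % = filler / (rubber + filler) * 100
= 51.4 / (100 + 51.4) * 100
= 51.4 / 151.4 * 100
= 33.95%

33.95%


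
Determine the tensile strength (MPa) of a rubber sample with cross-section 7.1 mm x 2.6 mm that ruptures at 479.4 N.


Area = width * thickness = 7.1 * 2.6 = 18.46 mm^2
TS = force / area = 479.4 / 18.46 = 25.97 MPa

25.97 MPa


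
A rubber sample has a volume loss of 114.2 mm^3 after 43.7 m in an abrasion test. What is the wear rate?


Rate = volume_loss / distance
= 114.2 / 43.7
= 2.613 mm^3/m

2.613 mm^3/m


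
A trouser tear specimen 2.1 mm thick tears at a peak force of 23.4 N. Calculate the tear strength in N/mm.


Tear strength = force / thickness
= 23.4 / 2.1
= 11.14 N/mm

11.14 N/mm


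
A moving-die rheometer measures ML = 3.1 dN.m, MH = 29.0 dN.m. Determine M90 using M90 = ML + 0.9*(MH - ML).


M90 = ML + 0.9 * (MH - ML)
M90 = 3.1 + 0.9 * (29.0 - 3.1)
M90 = 3.1 + 0.9 * 25.9
M90 = 26.41 dN.m

26.41 dN.m


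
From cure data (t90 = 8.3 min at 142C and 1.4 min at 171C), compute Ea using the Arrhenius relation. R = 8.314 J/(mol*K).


T1 = 415.15 K, T2 = 444.15 K
1/T1 - 1/T2 = 1.5728e-04
ln(t1/t2) = ln(8.3/1.4) = 1.7798
Ea = 8.314 * 1.7798 / 1.5728e-04 = 94083.5840 J/mol
Ea = 94.08 kJ/mol

94.08 kJ/mol


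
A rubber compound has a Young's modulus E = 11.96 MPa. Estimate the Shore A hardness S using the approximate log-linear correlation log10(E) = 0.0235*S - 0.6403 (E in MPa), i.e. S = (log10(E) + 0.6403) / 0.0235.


log10(E) = 0.0235*S - 0.6403  =>  S = (log10(E) + 0.6403) / 0.0235
log10(11.96) = 1.077731
S = (1.077731 + 0.6403) / 0.0235 = 1.718031 / 0.0235
S = 73.1

Shore A = 73.1


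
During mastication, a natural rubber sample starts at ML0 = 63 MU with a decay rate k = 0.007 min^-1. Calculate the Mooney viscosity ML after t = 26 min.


ML = ML0 * exp(-k * t)
ML = 63 * exp(-0.007 * 26)
ML = 63 * 0.8336
ML = 52.52 MU

52.52 MU


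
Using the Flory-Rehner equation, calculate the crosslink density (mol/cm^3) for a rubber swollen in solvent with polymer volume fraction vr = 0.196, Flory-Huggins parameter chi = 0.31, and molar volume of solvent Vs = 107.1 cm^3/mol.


ln(1 - vr) = ln(1 - 0.196) = -0.2182
Numerator = -((-0.2182) + 0.196 + 0.31 * 0.196^2) = 0.0102
Denominator = 107.1 * (0.196^(1/3) - 0.196/2) = 51.7163
nu = 0.0102 / 51.7163 = 1.9814e-04 mol/cm^3

1.9814e-04 mol/cm^3


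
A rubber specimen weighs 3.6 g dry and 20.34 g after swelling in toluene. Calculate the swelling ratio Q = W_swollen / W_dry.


Q = W_swollen / W_dry
Q = 20.34 / 3.6
Q = 5.65

Q = 5.65


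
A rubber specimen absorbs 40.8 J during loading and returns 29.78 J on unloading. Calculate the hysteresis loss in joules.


Hysteresis loss = loading - unloading
= 40.8 - 29.78
= 11.02 J

11.02 J


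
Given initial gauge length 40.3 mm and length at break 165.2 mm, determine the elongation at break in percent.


Elongation = (Lf - L0) / L0 * 100
= (165.2 - 40.3) / 40.3 * 100
= 124.9 / 40.3 * 100
= 309.9%

309.9%


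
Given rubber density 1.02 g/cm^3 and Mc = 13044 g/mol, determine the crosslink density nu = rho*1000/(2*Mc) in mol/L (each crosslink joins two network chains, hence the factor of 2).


nu = rho * 1000 / (2 * Mc)
nu = 1.02 * 1000 / (2 * 13044)
nu = 1020.0 / 26088
nu = 0.0391 mol/L

0.0391 mol/L


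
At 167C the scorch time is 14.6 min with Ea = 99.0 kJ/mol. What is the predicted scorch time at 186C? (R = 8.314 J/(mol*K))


Convert temperatures: T1 = 167 + 273.15 = 440.15 K, T2 = 186 + 273.15 = 459.15 K
ts2_new = 14.6 * exp(99000 / 8.314 * (1/459.15 - 1/440.15))
1/T2 - 1/T1 = -9.4015e-05
ts2_new = 4.77 min

4.77 min


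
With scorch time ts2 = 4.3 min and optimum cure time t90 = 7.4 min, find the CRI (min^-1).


CRI = 100 / (t90 - ts2)
= 100 / (7.4 - 4.3)
= 100 / 3.1
= 32.26 min^-1

32.26 min^-1


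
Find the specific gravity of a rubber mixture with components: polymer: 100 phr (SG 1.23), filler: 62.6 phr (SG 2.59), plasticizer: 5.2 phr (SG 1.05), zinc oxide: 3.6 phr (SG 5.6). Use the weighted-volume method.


Sum of weights = 171.4
Volume contributions:
  polymer: 100/1.23 = 81.3008
  filler: 62.6/2.59 = 24.1699
  plasticizer: 5.2/1.05 = 4.9524
  zinc oxide: 3.6/5.6 = 0.6429
Sum of volumes = 111.0659
SG = 171.4 / 111.0659 = 1.543

SG = 1.543


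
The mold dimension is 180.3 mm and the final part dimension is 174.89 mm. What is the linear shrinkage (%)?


Shrinkage = (mold - part) / mold * 100
= (180.3 - 174.89) / 180.3 * 100
= 5.41 / 180.3 * 100
= 3.0%

3.0%


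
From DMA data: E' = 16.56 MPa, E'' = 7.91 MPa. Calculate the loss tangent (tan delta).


tan delta = E'' / E'
= 7.91 / 16.56
= 0.4777

tan delta = 0.4777


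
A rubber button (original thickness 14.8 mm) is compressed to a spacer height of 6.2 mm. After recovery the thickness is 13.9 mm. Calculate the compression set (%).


CS = (t0 - recovered) / (t0 - ts) * 100
= (14.8 - 13.9) / (14.8 - 6.2) * 100
= 0.9 / 8.6 * 100
= 10.5%

10.5%


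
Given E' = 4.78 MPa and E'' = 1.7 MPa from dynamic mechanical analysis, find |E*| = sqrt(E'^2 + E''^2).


|E*| = sqrt(E'^2 + E''^2)
= sqrt(4.78^2 + 1.7^2)
= sqrt(22.8484 + 2.8900)
= 5.073 MPa

5.073 MPa


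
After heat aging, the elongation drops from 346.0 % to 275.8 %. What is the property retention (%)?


Retention = aged / original * 100
= 275.8 / 346.0 * 100
= 79.7%

79.7%


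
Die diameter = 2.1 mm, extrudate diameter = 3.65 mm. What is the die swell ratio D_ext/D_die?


Die swell ratio = D_extrudate / D_die
= 3.65 / 2.1
= 1.738

Die swell = 1.738


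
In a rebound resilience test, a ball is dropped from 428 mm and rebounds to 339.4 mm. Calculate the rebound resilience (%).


Resilience = h_rebound / h_drop * 100
= 339.4 / 428 * 100
= 79.3%

79.3%


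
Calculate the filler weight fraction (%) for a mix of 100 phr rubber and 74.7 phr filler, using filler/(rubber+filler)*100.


Filler % = filler / (rubber + filler) * 100
= 74.7 / (100 + 74.7) * 100
= 74.7 / 174.7 * 100
= 42.76%

42.76%


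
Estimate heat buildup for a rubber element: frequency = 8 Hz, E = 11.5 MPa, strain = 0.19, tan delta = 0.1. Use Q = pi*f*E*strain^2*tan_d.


Q = pi * f * E * strain^2 * tan_d
= pi * 8 * 11.5 * 0.19^2 * 0.1
= pi * 8 * 11.5 * 0.0361 * 0.1
= 1.0434

Q = 1.0434


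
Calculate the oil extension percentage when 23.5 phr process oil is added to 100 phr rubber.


Oil % = oil / (100 + oil) * 100
= 23.5 / (100 + 23.5) * 100
= 23.5 / 123.5 * 100
= 19.03%

19.03%


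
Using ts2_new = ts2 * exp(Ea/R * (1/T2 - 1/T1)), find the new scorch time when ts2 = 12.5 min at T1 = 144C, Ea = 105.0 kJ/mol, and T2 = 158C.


Convert temperatures: T1 = 144 + 273.15 = 417.15 K, T2 = 158 + 273.15 = 431.15 K
ts2_new = 12.5 * exp(105000 / 8.314 * (1/431.15 - 1/417.15))
1/T2 - 1/T1 = -7.7841e-05
ts2_new = 4.68 min

4.68 min


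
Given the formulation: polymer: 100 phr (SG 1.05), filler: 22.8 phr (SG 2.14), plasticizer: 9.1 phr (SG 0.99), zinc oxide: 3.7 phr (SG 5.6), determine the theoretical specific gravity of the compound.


Sum of weights = 135.6
Volume contributions:
  polymer: 100/1.05 = 95.2381
  filler: 22.8/2.14 = 10.6542
  plasticizer: 9.1/0.99 = 9.1919
  zinc oxide: 3.7/5.6 = 0.6607
Sum of volumes = 115.7449
SG = 135.6 / 115.7449 = 1.172

SG = 1.172


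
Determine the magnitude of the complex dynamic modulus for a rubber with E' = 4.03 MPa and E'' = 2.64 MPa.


|E*| = sqrt(E'^2 + E''^2)
= sqrt(4.03^2 + 2.64^2)
= sqrt(16.2409 + 6.9696)
= 4.818 MPa

4.818 MPa


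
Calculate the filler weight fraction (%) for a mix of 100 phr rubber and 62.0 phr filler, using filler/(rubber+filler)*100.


Filler % = filler / (rubber + filler) * 100
= 62.0 / (100 + 62.0) * 100
= 62.0 / 162.0 * 100
= 38.27%

38.27%


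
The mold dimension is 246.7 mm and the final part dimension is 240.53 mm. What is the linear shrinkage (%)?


Shrinkage = (mold - part) / mold * 100
= (246.7 - 240.53) / 246.7 * 100
= 6.17 / 246.7 * 100
= 2.5%

2.5%


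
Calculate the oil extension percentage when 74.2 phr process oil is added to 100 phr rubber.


Oil % = oil / (100 + oil) * 100
= 74.2 / (100 + 74.2) * 100
= 74.2 / 174.2 * 100
= 42.59%

42.59%


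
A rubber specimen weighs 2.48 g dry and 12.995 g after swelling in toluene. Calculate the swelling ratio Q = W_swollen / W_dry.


Q = W_swollen / W_dry
Q = 12.995 / 2.48
Q = 5.24

Q = 5.24


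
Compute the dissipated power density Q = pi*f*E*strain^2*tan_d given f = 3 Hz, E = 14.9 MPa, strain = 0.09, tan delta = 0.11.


Q = pi * f * E * strain^2 * tan_d
= pi * 3 * 14.9 * 0.09^2 * 0.11
= pi * 3 * 14.9 * 0.0081 * 0.11
= 0.1251

Q = 0.1251


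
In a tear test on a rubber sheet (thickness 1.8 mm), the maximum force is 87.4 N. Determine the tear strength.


Tear strength = force / thickness
= 87.4 / 1.8
= 48.56 N/mm

48.56 N/mm


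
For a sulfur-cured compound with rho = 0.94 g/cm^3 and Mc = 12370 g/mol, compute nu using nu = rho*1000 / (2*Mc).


nu = rho * 1000 / (2 * Mc)
nu = 0.94 * 1000 / (2 * 12370)
nu = 940.0 / 24740
nu = 0.0380 mol/L

0.0380 mol/L


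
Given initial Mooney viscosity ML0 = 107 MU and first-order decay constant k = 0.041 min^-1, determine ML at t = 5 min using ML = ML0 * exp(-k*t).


ML = ML0 * exp(-k * t)
ML = 107 * exp(-0.041 * 5)
ML = 107 * 0.8146
ML = 87.17 MU

87.17 MU


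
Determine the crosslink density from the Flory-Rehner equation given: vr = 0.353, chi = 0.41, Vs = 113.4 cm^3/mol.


ln(1 - vr) = ln(1 - 0.353) = -0.4354
Numerator = -((-0.4354) + 0.353 + 0.41 * 0.353^2) = 0.0313
Denominator = 113.4 * (0.353^(1/3) - 0.353/2) = 60.1290
nu = 0.0313 / 60.1290 = 5.2087e-04 mol/cm^3

5.2087e-04 mol/cm^3


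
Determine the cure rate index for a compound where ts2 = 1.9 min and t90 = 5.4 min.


CRI = 100 / (t90 - ts2)
= 100 / (5.4 - 1.9)
= 100 / 3.5
= 28.57 min^-1

28.57 min^-1


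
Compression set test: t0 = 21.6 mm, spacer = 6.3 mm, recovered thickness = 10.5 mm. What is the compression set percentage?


CS = (t0 - recovered) / (t0 - ts) * 100
= (21.6 - 10.5) / (21.6 - 6.3) * 100
= 11.1 / 15.3 * 100
= 72.5%

72.5%


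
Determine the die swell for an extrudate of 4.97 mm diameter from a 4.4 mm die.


Die swell ratio = D_extrudate / D_die
= 4.97 / 4.4
= 1.13

Die swell = 1.13


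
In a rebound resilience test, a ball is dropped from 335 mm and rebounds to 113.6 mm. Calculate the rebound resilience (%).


Resilience = h_rebound / h_drop * 100
= 113.6 / 335 * 100
= 33.9%

33.9%


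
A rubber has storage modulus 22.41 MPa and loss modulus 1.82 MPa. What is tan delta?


tan delta = E'' / E'
= 1.82 / 22.41
= 0.0812

tan delta = 0.0812


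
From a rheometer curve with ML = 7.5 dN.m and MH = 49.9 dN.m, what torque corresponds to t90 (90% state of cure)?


M90 = ML + 0.9 * (MH - ML)
M90 = 7.5 + 0.9 * (49.9 - 7.5)
M90 = 7.5 + 0.9 * 42.4
M90 = 45.66 dN.m

45.66 dN.m


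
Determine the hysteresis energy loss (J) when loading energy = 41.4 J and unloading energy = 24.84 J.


Hysteresis loss = loading - unloading
= 41.4 - 24.84
= 16.56 J

16.56 J


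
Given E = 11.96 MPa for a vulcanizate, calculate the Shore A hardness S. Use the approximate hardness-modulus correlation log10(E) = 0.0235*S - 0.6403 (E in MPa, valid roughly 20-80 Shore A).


log10(E) = 0.0235*S - 0.6403  =>  S = (log10(E) + 0.6403) / 0.0235
log10(11.96) = 1.077731
S = (1.077731 + 0.6403) / 0.0235 = 1.718031 / 0.0235
S = 73.1

Shore A = 73.1


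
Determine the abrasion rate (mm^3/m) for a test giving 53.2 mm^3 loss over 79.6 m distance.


Rate = volume_loss / distance
= 53.2 / 79.6
= 0.668 mm^3/m

0.668 mm^3/m


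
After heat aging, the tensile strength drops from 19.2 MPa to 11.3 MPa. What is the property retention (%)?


Retention = aged / original * 100
= 11.3 / 19.2 * 100
= 58.9%

58.9%


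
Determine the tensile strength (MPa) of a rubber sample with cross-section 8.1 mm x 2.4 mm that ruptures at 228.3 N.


Area = width * thickness = 8.1 * 2.4 = 19.44 mm^2
TS = force / area = 228.3 / 19.44 = 11.74 MPa

11.74 MPa


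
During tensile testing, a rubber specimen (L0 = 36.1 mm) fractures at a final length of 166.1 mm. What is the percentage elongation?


Elongation = (Lf - L0) / L0 * 100
= (166.1 - 36.1) / 36.1 * 100
= 130.0 / 36.1 * 100
= 360.1%

360.1%


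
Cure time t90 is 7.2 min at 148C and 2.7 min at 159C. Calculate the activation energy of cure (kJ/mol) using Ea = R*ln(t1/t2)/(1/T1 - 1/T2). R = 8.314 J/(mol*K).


T1 = 421.15 K, T2 = 432.15 K
1/T1 - 1/T2 = 6.0440e-05
ln(t1/t2) = ln(7.2/2.7) = 0.9808
Ea = 8.314 * 0.9808 / 6.0440e-05 = 134921.7817 J/mol
Ea = 134.92 kJ/mol

134.92 kJ/mol


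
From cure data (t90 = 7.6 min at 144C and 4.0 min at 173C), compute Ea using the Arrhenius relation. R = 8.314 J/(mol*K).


T1 = 417.15 K, T2 = 446.15 K
1/T1 - 1/T2 = 1.5582e-04
ln(t1/t2) = ln(7.6/4.0) = 0.6419
Ea = 8.314 * 0.6419 / 1.5582e-04 = 34246.9061 J/mol
Ea = 34.25 kJ/mol

34.25 kJ/mol


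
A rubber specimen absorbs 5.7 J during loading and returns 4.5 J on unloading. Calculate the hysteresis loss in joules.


Hysteresis loss = loading - unloading
= 5.7 - 4.5
= 1.2 J

1.2 J


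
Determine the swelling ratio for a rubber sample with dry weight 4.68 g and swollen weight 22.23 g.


Q = W_swollen / W_dry
Q = 22.23 / 4.68
Q = 4.75

Q = 4.75


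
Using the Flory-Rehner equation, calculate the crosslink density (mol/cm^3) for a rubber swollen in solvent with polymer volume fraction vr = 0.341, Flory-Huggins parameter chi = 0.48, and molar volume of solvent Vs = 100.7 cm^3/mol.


ln(1 - vr) = ln(1 - 0.341) = -0.4170
Numerator = -((-0.4170) + 0.341 + 0.48 * 0.341^2) = 0.0202
Denominator = 100.7 * (0.341^(1/3) - 0.341/2) = 53.1834
nu = 0.0202 / 53.1834 = 3.8014e-04 mol/cm^3

3.8014e-04 mol/cm^3


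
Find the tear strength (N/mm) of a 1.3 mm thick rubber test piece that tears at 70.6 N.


Tear strength = force / thickness
= 70.6 / 1.3
= 54.31 N/mm

54.31 N/mm


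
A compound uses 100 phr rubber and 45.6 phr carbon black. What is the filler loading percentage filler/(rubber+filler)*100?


Filler % = filler / (rubber + filler) * 100
= 45.6 / (100 + 45.6) * 100
= 45.6 / 145.6 * 100
= 31.32%

31.32%


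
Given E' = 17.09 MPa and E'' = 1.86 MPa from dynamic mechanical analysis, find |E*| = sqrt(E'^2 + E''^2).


|E*| = sqrt(E'^2 + E''^2)
= sqrt(17.09^2 + 1.86^2)
= sqrt(292.0681 + 3.4596)
= 17.191 MPa

17.191 MPa


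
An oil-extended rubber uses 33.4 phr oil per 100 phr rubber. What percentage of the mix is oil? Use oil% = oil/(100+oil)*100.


Oil % = oil / (100 + oil) * 100
= 33.4 / (100 + 33.4) * 100
= 33.4 / 133.4 * 100
= 25.04%

25.04%


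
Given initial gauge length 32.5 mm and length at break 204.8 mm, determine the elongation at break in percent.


Elongation = (Lf - L0) / L0 * 100
= (204.8 - 32.5) / 32.5 * 100
= 172.3 / 32.5 * 100
= 530.2%

530.2%


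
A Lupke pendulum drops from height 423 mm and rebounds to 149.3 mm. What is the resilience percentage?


Resilience = h_rebound / h_drop * 100
= 149.3 / 423 * 100
= 35.3%

35.3%


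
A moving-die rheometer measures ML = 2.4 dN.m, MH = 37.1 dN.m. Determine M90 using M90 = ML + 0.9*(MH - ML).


M90 = ML + 0.9 * (MH - ML)
M90 = 2.4 + 0.9 * (37.1 - 2.4)
M90 = 2.4 + 0.9 * 34.7
M90 = 33.63 dN.m

33.63 dN.m


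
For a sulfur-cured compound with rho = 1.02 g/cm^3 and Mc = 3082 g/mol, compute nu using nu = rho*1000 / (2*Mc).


nu = rho * 1000 / (2 * Mc)
nu = 1.02 * 1000 / (2 * 3082)
nu = 1020.0 / 6164
nu = 0.1655 mol/L

0.1655 mol/L


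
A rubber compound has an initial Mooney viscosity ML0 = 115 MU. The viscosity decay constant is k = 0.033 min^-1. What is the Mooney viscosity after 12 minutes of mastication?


ML = ML0 * exp(-k * t)
ML = 115 * exp(-0.033 * 12)
ML = 115 * 0.6730
ML = 77.4 MU

77.4 MU


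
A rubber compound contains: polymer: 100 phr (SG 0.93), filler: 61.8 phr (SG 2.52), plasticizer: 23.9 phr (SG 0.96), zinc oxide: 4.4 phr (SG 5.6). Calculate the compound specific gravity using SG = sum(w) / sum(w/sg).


Sum of weights = 190.1
Volume contributions:
  polymer: 100/0.93 = 107.5269
  filler: 61.8/2.52 = 24.5238
  plasticizer: 23.9/0.96 = 24.8958
  zinc oxide: 4.4/5.6 = 0.7857
Sum of volumes = 157.7322
SG = 190.1 / 157.7322 = 1.205

SG = 1.205


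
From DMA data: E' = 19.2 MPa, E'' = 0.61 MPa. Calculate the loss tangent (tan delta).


tan delta = E'' / E'
= 0.61 / 19.2
= 0.0318

tan delta = 0.0318


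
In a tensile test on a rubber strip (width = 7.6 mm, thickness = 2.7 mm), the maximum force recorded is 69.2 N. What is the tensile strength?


Area = width * thickness = 7.6 * 2.7 = 20.52 mm^2
TS = force / area = 69.2 / 20.52 = 3.37 MPa

3.37 MPa


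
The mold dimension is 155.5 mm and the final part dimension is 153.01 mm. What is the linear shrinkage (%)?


Shrinkage = (mold - part) / mold * 100
= (155.5 - 153.01) / 155.5 * 100
= 2.49 / 155.5 * 100
= 1.6%

1.6%


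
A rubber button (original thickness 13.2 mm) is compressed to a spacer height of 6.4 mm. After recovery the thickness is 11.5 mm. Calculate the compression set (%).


CS = (t0 - recovered) / (t0 - ts) * 100
= (13.2 - 11.5) / (13.2 - 6.4) * 100
= 1.7 / 6.8 * 100
= 25.0%

25.0%


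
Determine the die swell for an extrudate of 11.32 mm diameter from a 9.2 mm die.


Die swell ratio = D_extrudate / D_die
= 11.32 / 9.2
= 1.23

Die swell = 1.23


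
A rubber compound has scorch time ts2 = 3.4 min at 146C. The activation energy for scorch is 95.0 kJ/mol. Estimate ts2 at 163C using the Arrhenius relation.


Convert temperatures: T1 = 146 + 273.15 = 419.15 K, T2 = 163 + 273.15 = 436.15 K
ts2_new = 3.4 * exp(95000 / 8.314 * (1/436.15 - 1/419.15))
1/T2 - 1/T1 = -9.2992e-05
ts2_new = 1.17 min

1.17 min


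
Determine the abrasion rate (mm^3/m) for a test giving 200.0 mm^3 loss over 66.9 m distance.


Rate = volume_loss / distance
= 200.0 / 66.9
= 2.99 mm^3/m

2.99 mm^3/m


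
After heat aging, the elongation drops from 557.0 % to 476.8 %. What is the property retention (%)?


Retention = aged / original * 100
= 476.8 / 557.0 * 100
= 85.6%

85.6%


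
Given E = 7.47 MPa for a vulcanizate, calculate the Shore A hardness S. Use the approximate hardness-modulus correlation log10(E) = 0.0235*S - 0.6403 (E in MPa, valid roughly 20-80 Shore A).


log10(E) = 0.0235*S - 0.6403  =>  S = (log10(E) + 0.6403) / 0.0235
log10(7.47) = 0.873321
S = (0.873321 + 0.6403) / 0.0235 = 1.513621 / 0.0235
S = 64.4

Shore A = 64.4


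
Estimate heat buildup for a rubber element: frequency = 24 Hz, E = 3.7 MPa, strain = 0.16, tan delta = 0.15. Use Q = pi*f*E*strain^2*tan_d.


Q = pi * f * E * strain^2 * tan_d
= pi * 24 * 3.7 * 0.16^2 * 0.15
= pi * 24 * 3.7 * 0.0256 * 0.15
= 1.0713

Q = 1.0713


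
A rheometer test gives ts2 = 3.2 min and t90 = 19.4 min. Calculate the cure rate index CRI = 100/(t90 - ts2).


CRI = 100 / (t90 - ts2)
= 100 / (19.4 - 3.2)
= 100 / 16.2
= 6.17 min^-1

6.17 min^-1


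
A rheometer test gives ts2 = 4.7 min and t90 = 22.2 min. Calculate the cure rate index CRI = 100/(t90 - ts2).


CRI = 100 / (t90 - ts2)
= 100 / (22.2 - 4.7)
= 100 / 17.5
= 5.71 min^-1

5.71 min^-1
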